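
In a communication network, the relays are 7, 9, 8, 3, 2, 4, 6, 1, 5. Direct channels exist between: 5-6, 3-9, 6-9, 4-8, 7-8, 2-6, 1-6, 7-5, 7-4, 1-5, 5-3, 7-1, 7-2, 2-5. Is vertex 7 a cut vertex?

Yes

Deleting 7 raises the number of components from 1 to 2, so 7 is a cut vertex.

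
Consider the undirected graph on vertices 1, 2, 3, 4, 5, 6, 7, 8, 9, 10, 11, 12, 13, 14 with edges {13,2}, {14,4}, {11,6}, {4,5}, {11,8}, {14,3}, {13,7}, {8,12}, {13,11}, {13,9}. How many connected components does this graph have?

10 is isolated — a component by itself.
1 is isolated — a component by itself.
Starting from 3 we can reach 3, 4, 5, 14. That is one component of size 4.
Starting from 2 we can reach 2, 6, 7, 8, 9, 11, 12, 13. That is one component of size 8.
Total: 4 components.

4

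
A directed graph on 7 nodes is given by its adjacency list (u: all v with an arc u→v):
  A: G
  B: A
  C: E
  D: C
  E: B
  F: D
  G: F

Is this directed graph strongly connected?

Yes

From F we can reach every vertex (A, B, C, D, E, F, G), and every vertex can reach F (A, B, C, D, E, F, G). So the whole graph is one strongly connected component.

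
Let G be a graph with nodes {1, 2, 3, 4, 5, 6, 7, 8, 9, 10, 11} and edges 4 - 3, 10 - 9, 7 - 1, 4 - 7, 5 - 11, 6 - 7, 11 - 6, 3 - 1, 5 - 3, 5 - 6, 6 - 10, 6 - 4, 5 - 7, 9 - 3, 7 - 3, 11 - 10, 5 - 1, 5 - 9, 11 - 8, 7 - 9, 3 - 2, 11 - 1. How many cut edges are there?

2

The edges on the cycle 5-11-6-10-9-5 are not bridges since each lies on that cycle.
But removing 11 - 8 disconnects 11 from 8; removing 3 - 2 disconnects 3 from 2 — these are bridges.
That makes 2 bridges.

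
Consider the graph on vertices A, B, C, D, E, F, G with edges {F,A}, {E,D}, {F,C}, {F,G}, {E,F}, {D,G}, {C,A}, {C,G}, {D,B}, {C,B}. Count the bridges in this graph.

The edges on the cycle E-F-C-G-D-E are not bridges since each lies on that cycle.
Every edge lies on some cycle, so there are no bridges.

0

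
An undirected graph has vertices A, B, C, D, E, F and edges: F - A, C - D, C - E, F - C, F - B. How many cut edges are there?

removing F - A disconnects F from A; removing C - F disconnects C from F; removing D - C disconnects D from C; removing C - E disconnects C from E — these are bridges.
In total 5 edges are bridges.

5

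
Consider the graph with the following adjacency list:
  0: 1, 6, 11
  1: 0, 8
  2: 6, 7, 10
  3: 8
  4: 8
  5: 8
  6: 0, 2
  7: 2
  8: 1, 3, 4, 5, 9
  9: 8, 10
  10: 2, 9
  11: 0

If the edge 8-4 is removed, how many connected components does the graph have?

2

Before removal there is 1 component.
8-4 is a bridge — removing it separates 8's side from 4's side.
After removal: 2 components.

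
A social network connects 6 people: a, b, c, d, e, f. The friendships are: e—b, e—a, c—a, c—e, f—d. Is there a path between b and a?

Yes

From b we can reach a, b, c, e, which includes a.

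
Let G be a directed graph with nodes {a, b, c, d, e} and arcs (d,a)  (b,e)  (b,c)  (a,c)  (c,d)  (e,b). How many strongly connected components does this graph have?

2

{a, c, d} are all mutually reachable — one SCC of size 3.
{b, e} are all mutually reachable — one SCC of size 2.
That gives 2 strongly connected components.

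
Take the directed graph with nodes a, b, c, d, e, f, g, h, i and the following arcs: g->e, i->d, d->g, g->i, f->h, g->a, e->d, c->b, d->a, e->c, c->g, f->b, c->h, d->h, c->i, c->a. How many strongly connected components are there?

5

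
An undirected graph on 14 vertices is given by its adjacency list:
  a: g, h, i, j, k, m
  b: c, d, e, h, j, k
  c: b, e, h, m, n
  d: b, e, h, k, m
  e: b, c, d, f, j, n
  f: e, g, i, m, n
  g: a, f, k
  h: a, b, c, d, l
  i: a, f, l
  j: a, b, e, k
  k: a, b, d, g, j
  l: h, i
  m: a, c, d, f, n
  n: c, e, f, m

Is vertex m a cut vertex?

No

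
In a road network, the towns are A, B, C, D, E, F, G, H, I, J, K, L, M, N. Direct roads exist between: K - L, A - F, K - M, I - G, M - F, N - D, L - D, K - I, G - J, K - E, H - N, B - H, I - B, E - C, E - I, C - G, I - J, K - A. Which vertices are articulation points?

Removing K increases the component count from 1 to 2, so K is a cut vertex.
By contrast removing E leaves 1 component; it is not a cut vertex. No other vertex is a cut vertex either.

K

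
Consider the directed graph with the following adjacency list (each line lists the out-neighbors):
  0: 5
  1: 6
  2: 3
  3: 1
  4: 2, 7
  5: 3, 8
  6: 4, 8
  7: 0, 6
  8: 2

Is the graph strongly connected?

Yes

From 7 we can reach every vertex (0, 1, 2, 3, 4, 5, 6, 7, 8), and every vertex can reach 7 (0, 1, 2, 3, 4, 5, 6, 7, 8). So the whole graph is one strongly connected component.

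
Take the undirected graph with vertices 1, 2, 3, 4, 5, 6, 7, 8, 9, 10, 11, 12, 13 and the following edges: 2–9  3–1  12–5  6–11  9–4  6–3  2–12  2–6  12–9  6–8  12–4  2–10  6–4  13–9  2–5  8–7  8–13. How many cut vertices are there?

4

Removing 2 increases the component count from 1 to 2, so 2 is a cut vertex.
Removing 3 increases the component count from 1 to 2, so 3 is a cut vertex.
Removing 6 increases the component count from 1 to 3, so 6 is a cut vertex.
Likewise 8 is a cut vertex.
By contrast removing 11 leaves 1 component; it is not a cut vertex. No other vertex is a cut vertex either.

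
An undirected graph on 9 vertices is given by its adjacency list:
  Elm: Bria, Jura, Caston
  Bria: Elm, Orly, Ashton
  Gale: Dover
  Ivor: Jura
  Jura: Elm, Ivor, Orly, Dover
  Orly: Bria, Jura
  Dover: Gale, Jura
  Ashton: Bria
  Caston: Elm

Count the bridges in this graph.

5

The edges on the cycle Bria-Elm-Jura-Orly-Bria are not bridges since each lies on that cycle.
But removing Ivor-Jura disconnects Ivor from Jura; removing Elm-Caston disconnects Elm from Caston; removing Jura-Dover disconnects Jura from Dover; removing Dover-Gale disconnects Dover from Gale — these are bridges.
In total 5 edges are bridges.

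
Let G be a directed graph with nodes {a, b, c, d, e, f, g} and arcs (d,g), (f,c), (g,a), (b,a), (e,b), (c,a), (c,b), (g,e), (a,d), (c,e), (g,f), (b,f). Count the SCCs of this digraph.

{a, b, c, d, e, f, g} are all mutually reachable — one SCC of size 7.
That gives 1 strongly connected component.

1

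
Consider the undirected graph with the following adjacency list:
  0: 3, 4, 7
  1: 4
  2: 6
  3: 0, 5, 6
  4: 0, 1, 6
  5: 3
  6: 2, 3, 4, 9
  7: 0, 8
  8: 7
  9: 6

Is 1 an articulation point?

Deleting 1 leaves 1 component (was 1), so 1 is not a cut vertex.

No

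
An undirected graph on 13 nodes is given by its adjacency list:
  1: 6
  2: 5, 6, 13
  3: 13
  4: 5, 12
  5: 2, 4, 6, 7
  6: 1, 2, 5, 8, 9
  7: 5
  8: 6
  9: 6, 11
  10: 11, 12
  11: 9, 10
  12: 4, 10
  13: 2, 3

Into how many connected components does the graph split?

Starting from 1 we can reach 1, 2, 3, 4, 5, 6, 7, 8, 9, 10, 11, 12, 13. That is one component of size 13.
Total: 1 component.

1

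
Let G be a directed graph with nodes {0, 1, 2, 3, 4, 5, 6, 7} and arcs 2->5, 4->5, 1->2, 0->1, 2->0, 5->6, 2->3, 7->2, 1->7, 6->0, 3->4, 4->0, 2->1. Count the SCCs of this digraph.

{0, 1, 2, 3, 4, 5, 6, 7} are all mutually reachable — one SCC of size 8.
That gives 1 strongly connected component.

1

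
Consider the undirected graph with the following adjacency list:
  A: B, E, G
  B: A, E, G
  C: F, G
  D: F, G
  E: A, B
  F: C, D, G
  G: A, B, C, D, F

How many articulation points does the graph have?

1

Removing G increases the component count from 1 to 2, so G is a cut vertex.
By contrast removing C leaves 1 component; it is not a cut vertex. No other vertex is a cut vertex either.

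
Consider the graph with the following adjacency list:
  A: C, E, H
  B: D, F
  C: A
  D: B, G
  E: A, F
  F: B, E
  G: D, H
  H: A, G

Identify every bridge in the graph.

A-C

The edges on the cycle G-H-A-E-F-B-D-G are not bridges since each lies on that cycle.
But removing A-C disconnects A from C — this is a bridge.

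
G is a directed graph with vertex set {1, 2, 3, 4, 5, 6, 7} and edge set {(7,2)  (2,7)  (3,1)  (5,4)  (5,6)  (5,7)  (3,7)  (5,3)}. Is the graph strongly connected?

No

There is no directed path from 7 to 4, so the graph is not strongly connected.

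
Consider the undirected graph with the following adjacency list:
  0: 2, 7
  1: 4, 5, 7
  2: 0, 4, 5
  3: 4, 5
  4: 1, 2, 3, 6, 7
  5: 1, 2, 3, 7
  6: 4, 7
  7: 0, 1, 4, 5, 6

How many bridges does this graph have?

The edges on the cycle 4-6-7-4 are not bridges since each lies on that cycle.
Every edge lies on some cycle, so there are no bridges.

0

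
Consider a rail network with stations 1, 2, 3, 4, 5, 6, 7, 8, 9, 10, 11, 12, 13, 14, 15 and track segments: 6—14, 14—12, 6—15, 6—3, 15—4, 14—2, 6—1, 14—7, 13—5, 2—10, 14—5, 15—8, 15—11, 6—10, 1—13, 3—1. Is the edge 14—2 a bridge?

After removing 14—2, the path 14-6-10-2 still connects them, so the edge is not a bridge.

No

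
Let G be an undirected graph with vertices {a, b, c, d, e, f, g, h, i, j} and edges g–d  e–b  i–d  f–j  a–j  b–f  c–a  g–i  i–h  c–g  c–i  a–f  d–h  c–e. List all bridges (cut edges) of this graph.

none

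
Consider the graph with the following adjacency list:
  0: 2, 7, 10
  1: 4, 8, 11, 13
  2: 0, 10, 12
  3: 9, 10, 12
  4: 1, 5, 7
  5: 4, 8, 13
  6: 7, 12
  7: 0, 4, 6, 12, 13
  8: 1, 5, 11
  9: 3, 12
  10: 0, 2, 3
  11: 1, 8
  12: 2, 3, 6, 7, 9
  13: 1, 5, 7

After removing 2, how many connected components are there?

With 2 gone, the remaining components are: {0, 1, 3, 4, 5, 6, 7, 8, 9, 10, 11, 12, 13}.
That is 1 component.

1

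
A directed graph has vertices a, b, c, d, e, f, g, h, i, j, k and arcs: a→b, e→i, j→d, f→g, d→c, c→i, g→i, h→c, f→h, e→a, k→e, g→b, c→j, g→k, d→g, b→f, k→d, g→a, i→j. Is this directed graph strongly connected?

From k we can reach every vertex (a, b, c, d, e, f, g, h, i, j, k), and every vertex can reach k (a, b, c, d, e, f, g, h, i, j, k). So the whole graph is one strongly connected component.

Yes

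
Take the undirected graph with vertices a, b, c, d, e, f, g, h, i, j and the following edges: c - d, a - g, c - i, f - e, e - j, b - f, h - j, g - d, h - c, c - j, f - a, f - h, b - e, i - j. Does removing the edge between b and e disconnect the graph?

No

After removing b - e, the path b-f-e still connects them, so the edge is not a bridge.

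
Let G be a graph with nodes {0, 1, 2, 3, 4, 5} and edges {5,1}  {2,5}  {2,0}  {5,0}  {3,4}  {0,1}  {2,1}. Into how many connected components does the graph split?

2

Starting from 3 we can reach 3, 4. That is one component of size 2.
Starting from 0 we can reach 0, 1, 2, 5. That is one component of size 4.
Total: 2 components.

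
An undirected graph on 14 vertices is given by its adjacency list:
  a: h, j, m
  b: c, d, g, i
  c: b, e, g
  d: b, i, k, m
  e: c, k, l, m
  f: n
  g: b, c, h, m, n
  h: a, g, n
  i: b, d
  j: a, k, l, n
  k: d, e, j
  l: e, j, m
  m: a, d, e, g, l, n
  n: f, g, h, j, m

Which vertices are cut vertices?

Removing n increases the component count from 1 to 2, so n is a cut vertex.
By contrast removing m leaves 1 component; it is not a cut vertex. No other vertex is a cut vertex either.

n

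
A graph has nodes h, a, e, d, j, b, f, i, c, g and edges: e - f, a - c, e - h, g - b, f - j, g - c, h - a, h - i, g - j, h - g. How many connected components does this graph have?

2

d is isolated — a component by itself.
Starting from a we can reach a, b, c, e, f, g, h, i, j. That is one component of size 9.
Total: 2 components.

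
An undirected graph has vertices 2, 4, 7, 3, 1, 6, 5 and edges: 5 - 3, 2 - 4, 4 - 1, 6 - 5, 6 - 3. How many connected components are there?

7 is isolated — a component by itself.
Starting from 1 we can reach 1, 2, 4. That is one component of size 3.
Starting from 3 we can reach 3, 5, 6. That is one component of size 3.
Total: 3 components.

3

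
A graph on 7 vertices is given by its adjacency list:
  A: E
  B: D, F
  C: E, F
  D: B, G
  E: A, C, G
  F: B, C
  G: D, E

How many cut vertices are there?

Removing E increases the component count from 1 to 2, so E is a cut vertex.
By contrast removing C leaves 1 component; it is not a cut vertex. No other vertex is a cut vertex either.

1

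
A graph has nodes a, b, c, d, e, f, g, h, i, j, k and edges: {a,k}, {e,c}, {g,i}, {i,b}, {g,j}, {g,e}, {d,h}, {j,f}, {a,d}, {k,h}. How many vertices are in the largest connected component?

7

Starting from a we can reach a, d, h, k. That is one component of size 4.
Starting from b we can reach b, c, e, f, g, i, j. That is one component of size 7.
The largest has 7 vertices.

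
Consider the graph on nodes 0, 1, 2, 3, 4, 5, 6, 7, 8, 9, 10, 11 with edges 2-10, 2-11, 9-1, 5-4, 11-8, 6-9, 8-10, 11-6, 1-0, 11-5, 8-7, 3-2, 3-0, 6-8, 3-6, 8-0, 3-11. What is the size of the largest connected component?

12

Starting from 0 we can reach 0, 1, 2, 3, 4, 5, 6, 7, 8, 9, 10, 11. That is one component of size 12.
The largest has 12 vertices.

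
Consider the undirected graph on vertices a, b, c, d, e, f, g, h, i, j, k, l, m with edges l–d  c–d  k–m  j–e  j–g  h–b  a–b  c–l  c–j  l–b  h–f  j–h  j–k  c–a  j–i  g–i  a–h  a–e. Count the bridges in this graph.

3

The edges on the cycle j-g-i-j are not bridges since each lies on that cycle.
But removing k–m disconnects k from m; removing f–h disconnects f from h; removing j–k disconnects j from k — these are bridges.
That makes 3 bridges.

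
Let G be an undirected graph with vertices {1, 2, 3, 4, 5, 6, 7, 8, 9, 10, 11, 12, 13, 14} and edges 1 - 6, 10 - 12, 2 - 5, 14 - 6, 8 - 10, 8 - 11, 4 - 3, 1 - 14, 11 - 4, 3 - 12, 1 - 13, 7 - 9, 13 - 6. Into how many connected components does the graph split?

4

Starting from 2 we can reach 2, 5. That is one component of size 2.
Starting from 7 we can reach 7, 9. That is one component of size 2.
Starting from 1 we can reach 1, 6, 13, 14. That is one component of size 4.
Starting from 3 we can reach 3, 4, 8, 10, 11, 12. That is one component of size 6.
Total: 4 components.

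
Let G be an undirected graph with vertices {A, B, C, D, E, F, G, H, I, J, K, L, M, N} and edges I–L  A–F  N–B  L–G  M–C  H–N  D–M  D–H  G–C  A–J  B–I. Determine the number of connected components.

4

K is isolated — a component by itself.
E is isolated — a component by itself.
Starting from A we can reach A, F, J. That is one component of size 3.
Starting from B we can reach B, C, D, G, H, I, L, M, N. That is one component of size 9.
Total: 4 components.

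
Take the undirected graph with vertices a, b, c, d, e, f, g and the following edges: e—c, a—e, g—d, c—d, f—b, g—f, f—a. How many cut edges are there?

1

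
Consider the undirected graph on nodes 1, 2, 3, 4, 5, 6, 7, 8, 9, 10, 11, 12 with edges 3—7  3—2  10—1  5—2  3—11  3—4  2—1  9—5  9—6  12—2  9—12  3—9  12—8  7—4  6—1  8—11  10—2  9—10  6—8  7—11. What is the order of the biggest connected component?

12

Starting from 1 we can reach 1, 2, 3, 4, 5, 6, 7, 8, 9, 10, 11, 12. That is one component of size 12.
The largest has 12 vertices.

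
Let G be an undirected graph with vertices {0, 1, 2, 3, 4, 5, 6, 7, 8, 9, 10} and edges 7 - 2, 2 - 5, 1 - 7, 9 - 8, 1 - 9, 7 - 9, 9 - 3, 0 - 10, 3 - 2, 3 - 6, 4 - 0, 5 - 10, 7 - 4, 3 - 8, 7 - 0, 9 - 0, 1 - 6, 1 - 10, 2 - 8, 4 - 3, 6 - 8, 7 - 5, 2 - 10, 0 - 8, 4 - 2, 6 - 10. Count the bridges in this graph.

The edges on the cycle 7-4-3-6-10-2-7 are not bridges since each lies on that cycle.
Every edge lies on some cycle, so there are no bridges.

0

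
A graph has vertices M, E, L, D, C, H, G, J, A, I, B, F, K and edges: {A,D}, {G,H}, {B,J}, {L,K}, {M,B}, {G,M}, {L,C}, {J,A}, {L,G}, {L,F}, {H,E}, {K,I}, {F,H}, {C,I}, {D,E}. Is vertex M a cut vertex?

No

Deleting M leaves 1 component (was 1) (its neighbors B, G remain connected to each other), so M is not a cut vertex.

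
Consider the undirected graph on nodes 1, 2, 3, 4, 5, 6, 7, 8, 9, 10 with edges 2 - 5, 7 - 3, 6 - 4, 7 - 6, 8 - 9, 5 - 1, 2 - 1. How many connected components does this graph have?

4

10 is isolated — a component by itself.
Starting from 8 we can reach 8, 9. That is one component of size 2.
Starting from 1 we can reach 1, 2, 5. That is one component of size 3.
Starting from 3 we can reach 3, 4, 6, 7. That is one component of size 4.
Total: 4 components.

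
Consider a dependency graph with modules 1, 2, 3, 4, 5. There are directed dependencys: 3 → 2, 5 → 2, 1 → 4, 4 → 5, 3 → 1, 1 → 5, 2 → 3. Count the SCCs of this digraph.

{1, 2, 3, 4, 5} are all mutually reachable — one SCC of size 5.
That gives 1 strongly connected component.

1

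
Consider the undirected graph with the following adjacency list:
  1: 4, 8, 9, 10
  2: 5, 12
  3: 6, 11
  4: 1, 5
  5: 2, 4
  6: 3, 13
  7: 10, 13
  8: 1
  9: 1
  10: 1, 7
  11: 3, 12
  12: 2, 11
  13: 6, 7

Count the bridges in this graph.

2

The edges on the cycle 5-2-12-11-3-6-13-7-10-1-4-5 are not bridges since each lies on that cycle.
But removing 1-8 disconnects 1 from 8; removing 1-9 disconnects 1 from 9 — these are bridges.
That makes 2 bridges.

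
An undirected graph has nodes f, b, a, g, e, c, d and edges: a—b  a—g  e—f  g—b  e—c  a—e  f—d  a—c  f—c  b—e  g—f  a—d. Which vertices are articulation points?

none

Removing c, for instance, still leaves 1 component. No single vertex removal increases the component count — the graph has no articulation points.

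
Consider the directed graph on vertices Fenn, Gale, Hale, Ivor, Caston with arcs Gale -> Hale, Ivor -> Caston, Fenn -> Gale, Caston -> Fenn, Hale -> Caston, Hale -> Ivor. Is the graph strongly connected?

Yes

From Gale we can reach every vertex (Fenn, Gale, Hale, Ivor, Caston), and every vertex can reach Gale (Fenn, Gale, Hale, Ivor, Caston). So the whole graph is one strongly connected component.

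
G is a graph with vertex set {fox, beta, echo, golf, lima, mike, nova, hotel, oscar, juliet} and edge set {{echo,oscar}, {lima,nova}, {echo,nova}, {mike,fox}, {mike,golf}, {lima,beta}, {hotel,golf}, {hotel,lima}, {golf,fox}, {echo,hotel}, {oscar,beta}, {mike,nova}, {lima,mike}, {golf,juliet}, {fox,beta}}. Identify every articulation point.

Removing golf increases the component count from 1 to 2, so golf is a cut vertex.
By contrast removing nova leaves 1 component; it is not a cut vertex. No other vertex is a cut vertex either.

golf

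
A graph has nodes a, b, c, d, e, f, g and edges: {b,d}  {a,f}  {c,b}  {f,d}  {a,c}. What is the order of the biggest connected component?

e is isolated — a component by itself.
g is isolated — a component by itself.
Starting from a we can reach a, b, c, d, f. That is one component of size 5.
The largest has 5 vertices.

5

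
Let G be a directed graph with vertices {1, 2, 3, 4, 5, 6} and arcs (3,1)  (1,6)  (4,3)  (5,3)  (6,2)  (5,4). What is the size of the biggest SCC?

1

{2} is an SCC by itself.
{4} is an SCC by itself.
{5} is an SCC by itself.
{1} is an SCC by itself.
{6} is an SCC by itself.
(and 1 more singleton SCC)
The largest has 1 vertex.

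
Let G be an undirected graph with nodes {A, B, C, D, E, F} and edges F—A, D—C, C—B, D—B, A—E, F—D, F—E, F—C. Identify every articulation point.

F

Removing F increases the component count from 1 to 2, so F is a cut vertex.
By contrast removing C leaves 1 component; it is not a cut vertex. No other vertex is a cut vertex either.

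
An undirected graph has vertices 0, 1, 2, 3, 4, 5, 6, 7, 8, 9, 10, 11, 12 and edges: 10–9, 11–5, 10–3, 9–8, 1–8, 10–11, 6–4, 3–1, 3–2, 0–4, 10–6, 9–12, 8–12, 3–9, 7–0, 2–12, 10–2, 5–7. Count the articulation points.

Removing 10 increases the component count from 1 to 2, so 10 is a cut vertex.
By contrast removing 5 leaves 1 component; it is not a cut vertex. No other vertex is a cut vertex either.

1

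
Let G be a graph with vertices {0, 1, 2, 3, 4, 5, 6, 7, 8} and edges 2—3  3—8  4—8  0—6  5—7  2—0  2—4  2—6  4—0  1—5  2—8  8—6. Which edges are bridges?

The edges on the cycle 2-4-0-6-8-2 are not bridges since each lies on that cycle.
But removing 1—5 disconnects 1 from 5; removing 7—5 disconnects 7 from 5 — these are bridges.

1-5, 5-7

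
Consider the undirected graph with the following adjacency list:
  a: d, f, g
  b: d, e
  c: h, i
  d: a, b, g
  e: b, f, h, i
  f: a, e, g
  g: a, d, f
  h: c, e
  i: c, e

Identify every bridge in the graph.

The edges on the cycle d-a-g-d are not bridges since each lies on that cycle.
Every edge lies on some cycle, so there are no bridges.

none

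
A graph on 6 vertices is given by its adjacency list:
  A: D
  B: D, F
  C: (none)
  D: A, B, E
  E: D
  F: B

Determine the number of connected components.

C is isolated — a component by itself.
Starting from A we can reach A, B, D, E, F. That is one component of size 5.
Total: 2 components.

2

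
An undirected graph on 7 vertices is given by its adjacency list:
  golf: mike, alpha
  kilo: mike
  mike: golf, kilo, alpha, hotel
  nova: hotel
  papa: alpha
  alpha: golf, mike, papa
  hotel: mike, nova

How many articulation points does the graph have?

3

Removing mike increases the component count from 1 to 3, so mike is a cut vertex.
Removing alpha increases the component count from 1 to 2, so alpha is a cut vertex.
Removing hotel increases the component count from 1 to 2, so hotel is a cut vertex.
By contrast removing papa leaves 1 component; it is not a cut vertex. No other vertex is a cut vertex either.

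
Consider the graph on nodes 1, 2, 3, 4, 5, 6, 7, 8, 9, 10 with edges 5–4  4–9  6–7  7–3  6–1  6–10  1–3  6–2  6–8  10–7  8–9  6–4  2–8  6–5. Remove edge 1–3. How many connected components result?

1 and 3 are still connected via 1-6-7-3, so the component count stays at 1.

1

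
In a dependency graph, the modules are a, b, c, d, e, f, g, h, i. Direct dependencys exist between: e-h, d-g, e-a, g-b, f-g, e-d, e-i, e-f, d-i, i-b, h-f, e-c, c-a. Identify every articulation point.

e

Removing e increases the component count from 1 to 2, so e is a cut vertex.
By contrast removing b leaves 1 component; it is not a cut vertex. No other vertex is a cut vertex either.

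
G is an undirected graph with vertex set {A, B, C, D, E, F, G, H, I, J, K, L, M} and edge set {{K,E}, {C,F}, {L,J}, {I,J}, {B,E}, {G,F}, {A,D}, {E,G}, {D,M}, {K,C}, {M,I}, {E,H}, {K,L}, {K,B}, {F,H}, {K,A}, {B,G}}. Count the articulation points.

Removing K increases the component count from 1 to 2, so K is a cut vertex.
By contrast removing H leaves 1 component; it is not a cut vertex. No other vertex is a cut vertex either.

1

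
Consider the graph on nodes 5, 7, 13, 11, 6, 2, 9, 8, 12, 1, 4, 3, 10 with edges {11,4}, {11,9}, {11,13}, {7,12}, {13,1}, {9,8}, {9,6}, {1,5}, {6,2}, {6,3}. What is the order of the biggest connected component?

10 is isolated — a component by itself.
Starting from 7 we can reach 7, 12. That is one component of size 2.
Starting from 1 we can reach 1, 2, 3, 4, 5, 6, 8, 9, 11, 13. That is one component of size 10.
The largest has 10 vertices.

10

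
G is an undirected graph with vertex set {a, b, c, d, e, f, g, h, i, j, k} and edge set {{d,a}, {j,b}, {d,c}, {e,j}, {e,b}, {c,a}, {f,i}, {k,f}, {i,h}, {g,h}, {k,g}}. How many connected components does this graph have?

3

Starting from a we can reach a, c, d. That is one component of size 3.
Starting from b we can reach b, e, j. That is one component of size 3.
Starting from f we can reach f, g, h, i, k. That is one component of size 5.
Total: 3 components.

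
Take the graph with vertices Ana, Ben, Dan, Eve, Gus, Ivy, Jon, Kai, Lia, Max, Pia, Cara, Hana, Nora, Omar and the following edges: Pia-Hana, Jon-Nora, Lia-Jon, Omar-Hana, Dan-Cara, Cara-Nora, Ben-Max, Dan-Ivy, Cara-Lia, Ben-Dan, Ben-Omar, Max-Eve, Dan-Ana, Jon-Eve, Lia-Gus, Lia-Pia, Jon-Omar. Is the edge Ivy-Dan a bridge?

Yes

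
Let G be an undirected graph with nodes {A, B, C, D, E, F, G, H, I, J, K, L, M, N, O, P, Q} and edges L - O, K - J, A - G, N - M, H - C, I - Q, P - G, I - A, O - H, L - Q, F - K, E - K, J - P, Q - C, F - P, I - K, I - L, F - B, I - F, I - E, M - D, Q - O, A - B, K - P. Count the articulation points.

Removing I increases the component count from 2 to 3, so I is a cut vertex.
Removing M increases the component count from 2 to 3, so M is a cut vertex.
By contrast removing O leaves 2 components; it is not a cut vertex. No other vertex is a cut vertex either.

2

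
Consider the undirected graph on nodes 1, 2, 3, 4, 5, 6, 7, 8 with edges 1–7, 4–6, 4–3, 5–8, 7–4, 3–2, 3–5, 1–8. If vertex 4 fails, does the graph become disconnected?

Yes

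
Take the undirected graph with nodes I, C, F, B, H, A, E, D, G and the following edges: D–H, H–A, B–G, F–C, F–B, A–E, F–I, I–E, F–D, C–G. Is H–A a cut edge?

After removing H–A, the path H-D-F-I-E-A still connects them, so the edge is not a bridge.

No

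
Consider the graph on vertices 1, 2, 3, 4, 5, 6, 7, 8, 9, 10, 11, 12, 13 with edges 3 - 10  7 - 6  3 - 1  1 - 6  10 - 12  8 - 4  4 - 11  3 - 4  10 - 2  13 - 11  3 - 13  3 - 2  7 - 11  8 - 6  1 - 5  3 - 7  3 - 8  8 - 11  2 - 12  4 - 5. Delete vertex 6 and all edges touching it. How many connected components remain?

2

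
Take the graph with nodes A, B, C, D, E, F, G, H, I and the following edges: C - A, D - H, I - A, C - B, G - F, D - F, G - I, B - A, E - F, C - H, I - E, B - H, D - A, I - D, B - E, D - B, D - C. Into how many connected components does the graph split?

Starting from A we can reach A, B, C, D, E, F, G, H, I. That is one component of size 9.
Total: 1 component.

1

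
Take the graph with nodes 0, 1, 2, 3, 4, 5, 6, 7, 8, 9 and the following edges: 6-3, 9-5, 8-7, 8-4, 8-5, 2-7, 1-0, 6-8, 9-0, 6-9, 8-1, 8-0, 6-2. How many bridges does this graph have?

2

The edges on the cycle 6-2-7-8-6 are not bridges since each lies on that cycle.
But removing 6-3 disconnects 6 from 3; removing 8-4 disconnects 8 from 4 — these are bridges.
That makes 2 bridges.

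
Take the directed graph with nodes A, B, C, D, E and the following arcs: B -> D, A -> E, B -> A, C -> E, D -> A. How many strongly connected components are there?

{D} is an SCC by itself.
{C} is an SCC by itself.
{E} is an SCC by itself.
{A} is an SCC by itself.
{B} is an SCC by itself.
That gives 5 strongly connected components.

5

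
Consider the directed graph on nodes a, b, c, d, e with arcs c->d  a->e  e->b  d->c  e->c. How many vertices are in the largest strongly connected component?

2

{c, d} are all mutually reachable — one SCC of size 2.
{e} is an SCC by itself.
{b} is an SCC by itself.
{a} is an SCC by itself.
The largest has 2 vertices.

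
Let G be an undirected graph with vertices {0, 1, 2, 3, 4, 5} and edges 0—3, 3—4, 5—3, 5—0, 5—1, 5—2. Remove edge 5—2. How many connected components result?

2

Before removal there is 1 component.
5—2 is a bridge — removing it separates 5's side from 2's side.
After removal: 2 components.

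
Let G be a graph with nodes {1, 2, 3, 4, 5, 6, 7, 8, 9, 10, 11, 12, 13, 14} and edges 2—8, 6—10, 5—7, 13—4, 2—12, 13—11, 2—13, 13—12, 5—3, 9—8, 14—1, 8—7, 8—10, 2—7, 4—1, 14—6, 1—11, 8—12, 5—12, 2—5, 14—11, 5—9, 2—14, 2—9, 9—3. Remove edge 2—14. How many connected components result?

1

2 and 14 are still connected via 2-13-11-14, so the component count stays at 1.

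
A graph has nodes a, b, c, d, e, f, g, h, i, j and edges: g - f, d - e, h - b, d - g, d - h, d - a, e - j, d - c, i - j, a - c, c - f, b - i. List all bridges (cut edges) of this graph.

The edges on the cycle d-g-f-c-d are not bridges since each lies on that cycle.
Every edge lies on some cycle, so there are no bridges.

none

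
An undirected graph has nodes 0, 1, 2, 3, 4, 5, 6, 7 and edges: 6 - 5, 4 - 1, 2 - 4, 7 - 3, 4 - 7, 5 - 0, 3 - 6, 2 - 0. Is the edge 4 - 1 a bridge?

Yes

Removing 4 - 1 leaves no path between 4 and 1: the component count goes from 1 to 2. So it is a bridge.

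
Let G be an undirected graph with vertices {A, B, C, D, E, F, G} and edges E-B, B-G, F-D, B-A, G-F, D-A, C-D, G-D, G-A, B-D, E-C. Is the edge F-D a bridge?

After removing F-D, the path F-G-D still connects them, so the edge is not a bridge.

No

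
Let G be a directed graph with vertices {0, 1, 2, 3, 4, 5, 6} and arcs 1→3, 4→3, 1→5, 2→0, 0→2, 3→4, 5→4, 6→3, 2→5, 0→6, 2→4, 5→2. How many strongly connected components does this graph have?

4

{0, 2, 5} are all mutually reachable — one SCC of size 3.
{3, 4} are all mutually reachable — one SCC of size 2.
{6} is an SCC by itself.
{1} is an SCC by itself.
That gives 4 strongly connected components.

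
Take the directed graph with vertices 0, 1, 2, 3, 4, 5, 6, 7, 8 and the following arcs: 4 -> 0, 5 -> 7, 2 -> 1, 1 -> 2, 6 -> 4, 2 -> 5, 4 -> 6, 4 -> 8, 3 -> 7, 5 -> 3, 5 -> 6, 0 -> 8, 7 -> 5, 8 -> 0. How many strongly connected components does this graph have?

4

{3, 5, 7} are all mutually reachable — one SCC of size 3.
{4, 6} are all mutually reachable — one SCC of size 2.
{0, 8} are all mutually reachable — one SCC of size 2.
{1, 2} are all mutually reachable — one SCC of size 2.
That gives 4 strongly connected components.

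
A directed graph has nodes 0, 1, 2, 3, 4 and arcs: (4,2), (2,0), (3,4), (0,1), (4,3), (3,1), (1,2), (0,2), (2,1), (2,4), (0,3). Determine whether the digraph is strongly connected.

From 1 we can reach every vertex (0, 1, 2, 3, 4), and every vertex can reach 1 (0, 1, 2, 3, 4). So the whole graph is one strongly connected component.

Yes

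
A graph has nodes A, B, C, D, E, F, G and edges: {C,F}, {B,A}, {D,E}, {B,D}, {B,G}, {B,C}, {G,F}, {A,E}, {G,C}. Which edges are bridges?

none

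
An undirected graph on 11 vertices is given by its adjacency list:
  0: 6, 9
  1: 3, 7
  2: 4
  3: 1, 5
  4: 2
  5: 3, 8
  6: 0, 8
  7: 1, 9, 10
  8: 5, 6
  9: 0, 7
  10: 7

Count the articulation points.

1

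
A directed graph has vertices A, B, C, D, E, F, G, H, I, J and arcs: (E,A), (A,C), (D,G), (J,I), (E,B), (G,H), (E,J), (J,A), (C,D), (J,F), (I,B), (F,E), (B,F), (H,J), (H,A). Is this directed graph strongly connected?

Yes

From I we can reach every vertex (A, B, C, D, E, F, G, H, I, J), and every vertex can reach I (A, B, C, D, E, F, G, H, I, J). So the whole graph is one strongly connected component.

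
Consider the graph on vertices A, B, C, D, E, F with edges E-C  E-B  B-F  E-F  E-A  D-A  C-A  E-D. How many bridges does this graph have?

The edges on the cycle E-B-F-E are not bridges since each lies on that cycle.
Every edge lies on some cycle, so there are no bridges.

0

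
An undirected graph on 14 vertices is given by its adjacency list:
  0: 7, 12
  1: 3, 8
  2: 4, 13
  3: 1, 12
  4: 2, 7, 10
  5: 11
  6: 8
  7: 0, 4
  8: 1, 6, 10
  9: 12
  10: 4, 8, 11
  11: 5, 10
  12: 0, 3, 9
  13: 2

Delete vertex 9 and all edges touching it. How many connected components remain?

With 9 gone, the remaining components are: {0, 1, 2, 3, 4, 5, 6, 7, 8, 10, 11, 12, 13}.
That is 1 component.

1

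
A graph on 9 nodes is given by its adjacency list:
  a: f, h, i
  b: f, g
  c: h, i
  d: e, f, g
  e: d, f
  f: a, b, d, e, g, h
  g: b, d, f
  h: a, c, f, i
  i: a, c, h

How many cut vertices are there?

1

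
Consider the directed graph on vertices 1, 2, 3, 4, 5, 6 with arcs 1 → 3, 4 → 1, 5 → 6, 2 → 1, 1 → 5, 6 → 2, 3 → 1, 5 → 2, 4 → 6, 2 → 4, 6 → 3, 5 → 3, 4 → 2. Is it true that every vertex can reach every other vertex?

From 1 we can reach every vertex (1, 2, 3, 4, 5, 6), and every vertex can reach 1 (1, 2, 3, 4, 5, 6). So the whole graph is one strongly connected component.

Yes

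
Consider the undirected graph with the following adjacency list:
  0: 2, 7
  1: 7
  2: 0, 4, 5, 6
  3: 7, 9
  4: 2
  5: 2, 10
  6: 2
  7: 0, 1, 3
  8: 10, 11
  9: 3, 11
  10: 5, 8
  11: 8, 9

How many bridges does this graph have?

3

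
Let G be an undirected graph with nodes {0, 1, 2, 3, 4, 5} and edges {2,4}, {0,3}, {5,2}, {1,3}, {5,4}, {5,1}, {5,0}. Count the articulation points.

1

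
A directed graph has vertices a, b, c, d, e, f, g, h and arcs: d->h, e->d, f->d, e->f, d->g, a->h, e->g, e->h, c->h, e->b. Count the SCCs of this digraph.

{c} is an SCC by itself.
{g} is an SCC by itself.
{f} is an SCC by itself.
{e} is an SCC by itself.
{d} is an SCC by itself.
(and 3 more singleton SCCs)
That gives 8 strongly connected components.

8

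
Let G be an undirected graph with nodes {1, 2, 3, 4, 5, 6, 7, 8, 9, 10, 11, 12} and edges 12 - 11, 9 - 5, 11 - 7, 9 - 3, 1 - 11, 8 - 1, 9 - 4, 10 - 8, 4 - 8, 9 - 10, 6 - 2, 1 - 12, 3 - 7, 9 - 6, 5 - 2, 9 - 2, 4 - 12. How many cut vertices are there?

1

Removing 9 increases the component count from 1 to 2, so 9 is a cut vertex.
By contrast removing 7 leaves 1 component; it is not a cut vertex. No other vertex is a cut vertex either.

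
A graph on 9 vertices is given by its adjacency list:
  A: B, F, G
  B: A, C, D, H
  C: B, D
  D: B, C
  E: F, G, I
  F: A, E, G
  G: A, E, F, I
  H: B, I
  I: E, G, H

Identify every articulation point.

B

Removing B increases the component count from 1 to 2, so B is a cut vertex.
By contrast removing G leaves 1 component; it is not a cut vertex. No other vertex is a cut vertex either.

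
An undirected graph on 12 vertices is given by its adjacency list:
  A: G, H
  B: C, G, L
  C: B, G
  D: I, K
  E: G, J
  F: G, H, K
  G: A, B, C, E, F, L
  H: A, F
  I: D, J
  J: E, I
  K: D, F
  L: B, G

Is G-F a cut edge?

No

After removing G-F, the path G-A-H-F still connects them, so the edge is not a bridge.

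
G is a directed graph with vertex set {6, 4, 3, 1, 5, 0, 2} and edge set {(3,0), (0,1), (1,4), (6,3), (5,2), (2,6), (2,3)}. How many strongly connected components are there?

{5} is an SCC by itself.
{4} is an SCC by itself.
{1} is an SCC by itself.
{3} is an SCC by itself.
{0} is an SCC by itself.
(and 2 more singleton SCCs)
That gives 7 strongly connected components.

7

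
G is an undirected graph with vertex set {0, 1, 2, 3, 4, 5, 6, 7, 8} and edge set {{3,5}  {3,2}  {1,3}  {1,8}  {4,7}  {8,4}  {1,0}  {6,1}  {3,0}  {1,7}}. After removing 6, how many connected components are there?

With 6 gone, the remaining components are: {0, 1, 2, 3, 4, 5, 7, 8}.
That is 1 component.

1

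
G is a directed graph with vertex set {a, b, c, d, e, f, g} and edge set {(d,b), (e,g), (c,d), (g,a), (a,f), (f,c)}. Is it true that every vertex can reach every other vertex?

No

There is no directed path from a to e, so the graph is not strongly connected.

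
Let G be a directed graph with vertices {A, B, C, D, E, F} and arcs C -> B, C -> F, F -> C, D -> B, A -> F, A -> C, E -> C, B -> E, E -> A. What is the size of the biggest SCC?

{A, B, C, E, F} are all mutually reachable — one SCC of size 5.
{D} is an SCC by itself.
The largest has 5 vertices.

5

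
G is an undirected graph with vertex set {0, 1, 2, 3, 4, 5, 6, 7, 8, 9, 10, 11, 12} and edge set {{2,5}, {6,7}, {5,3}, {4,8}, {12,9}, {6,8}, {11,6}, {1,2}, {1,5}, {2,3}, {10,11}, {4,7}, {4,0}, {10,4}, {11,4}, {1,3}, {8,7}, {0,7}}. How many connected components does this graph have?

3

Starting from 9 we can reach 9, 12. That is one component of size 2.
Starting from 1 we can reach 1, 2, 3, 5. That is one component of size 4.
Starting from 0 we can reach 0, 4, 6, 7, 8, 10, 11. That is one component of size 7.
Total: 3 components.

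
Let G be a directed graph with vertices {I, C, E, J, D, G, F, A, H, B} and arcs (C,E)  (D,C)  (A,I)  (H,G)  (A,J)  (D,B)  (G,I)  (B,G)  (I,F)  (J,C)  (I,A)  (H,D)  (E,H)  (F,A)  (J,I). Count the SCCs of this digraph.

{A, B, C, D, E, F, G, H, I, J} are all mutually reachable — one SCC of size 10.
That gives 1 strongly connected component.

1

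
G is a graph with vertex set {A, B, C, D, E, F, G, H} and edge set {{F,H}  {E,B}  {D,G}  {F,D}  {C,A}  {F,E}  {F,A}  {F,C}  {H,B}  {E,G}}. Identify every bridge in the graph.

none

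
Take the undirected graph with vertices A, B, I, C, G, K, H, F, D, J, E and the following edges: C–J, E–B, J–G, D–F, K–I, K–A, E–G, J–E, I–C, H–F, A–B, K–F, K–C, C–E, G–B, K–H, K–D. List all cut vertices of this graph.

K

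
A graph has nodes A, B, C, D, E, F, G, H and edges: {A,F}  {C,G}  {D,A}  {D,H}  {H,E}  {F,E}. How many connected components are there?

B is isolated — a component by itself.
Starting from C we can reach C, G. That is one component of size 2.
Starting from A we can reach A, D, E, F, H. That is one component of size 5.
Total: 3 components.

3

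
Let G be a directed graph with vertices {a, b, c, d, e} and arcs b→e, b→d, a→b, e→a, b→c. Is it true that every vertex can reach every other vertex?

No

There is no directed path from c to a, so the graph is not strongly connected.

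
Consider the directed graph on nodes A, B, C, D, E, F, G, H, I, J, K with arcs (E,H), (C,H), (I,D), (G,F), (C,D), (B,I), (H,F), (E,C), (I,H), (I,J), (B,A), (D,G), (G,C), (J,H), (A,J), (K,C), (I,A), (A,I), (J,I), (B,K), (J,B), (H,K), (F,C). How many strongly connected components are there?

3

{C, D, F, G, H, K} are all mutually reachable — one SCC of size 6.
{A, B, I, J} are all mutually reachable — one SCC of size 4.
{E} is an SCC by itself.
That gives 3 strongly connected components.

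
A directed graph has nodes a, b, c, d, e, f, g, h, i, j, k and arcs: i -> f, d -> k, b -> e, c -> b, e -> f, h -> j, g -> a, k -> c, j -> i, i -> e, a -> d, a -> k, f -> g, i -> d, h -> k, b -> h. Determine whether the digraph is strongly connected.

Yes

From b we can reach every vertex (a, b, c, d, e, f, g, h, i, j, k), and every vertex can reach b (a, b, c, d, e, f, g, h, i, j, k). So the whole graph is one strongly connected component.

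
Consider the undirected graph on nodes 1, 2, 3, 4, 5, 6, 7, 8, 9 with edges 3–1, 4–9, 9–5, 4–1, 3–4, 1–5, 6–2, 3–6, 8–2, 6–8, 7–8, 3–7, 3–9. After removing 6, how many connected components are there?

1

With 6 gone, the remaining components are: {1, 2, 3, 4, 5, 7, 8, 9}.
That is 1 component.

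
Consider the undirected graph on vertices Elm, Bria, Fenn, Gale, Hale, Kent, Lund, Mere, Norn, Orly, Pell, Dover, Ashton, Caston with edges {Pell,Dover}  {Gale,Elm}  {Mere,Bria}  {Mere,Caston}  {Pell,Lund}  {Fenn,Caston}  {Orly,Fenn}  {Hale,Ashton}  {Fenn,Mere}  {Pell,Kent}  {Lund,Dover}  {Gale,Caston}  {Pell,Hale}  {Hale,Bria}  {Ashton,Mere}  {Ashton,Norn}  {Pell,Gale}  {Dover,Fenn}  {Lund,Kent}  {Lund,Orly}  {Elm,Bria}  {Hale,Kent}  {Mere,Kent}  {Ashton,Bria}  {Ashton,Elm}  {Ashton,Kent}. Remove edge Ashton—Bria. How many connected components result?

Ashton and Bria are still connected via Ashton-Hale-Bria, so the component count stays at 1.

1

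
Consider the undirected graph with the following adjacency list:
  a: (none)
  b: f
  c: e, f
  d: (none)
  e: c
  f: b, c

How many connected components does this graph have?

3

a is isolated — a component by itself.
d is isolated — a component by itself.
Starting from b we can reach b, c, e, f. That is one component of size 4.
Total: 3 components.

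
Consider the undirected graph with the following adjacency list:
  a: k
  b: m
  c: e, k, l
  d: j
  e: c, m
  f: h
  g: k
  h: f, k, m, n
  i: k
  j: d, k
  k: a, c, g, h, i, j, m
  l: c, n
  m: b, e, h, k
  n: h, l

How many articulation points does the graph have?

Removing h increases the component count from 1 to 2, so h is a cut vertex.
Removing j increases the component count from 1 to 2, so j is a cut vertex.
Removing k increases the component count from 1 to 5, so k is a cut vertex.
Likewise m is a cut vertex.
By contrast removing i leaves 1 component; it is not a cut vertex. No other vertex is a cut vertex either.

4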